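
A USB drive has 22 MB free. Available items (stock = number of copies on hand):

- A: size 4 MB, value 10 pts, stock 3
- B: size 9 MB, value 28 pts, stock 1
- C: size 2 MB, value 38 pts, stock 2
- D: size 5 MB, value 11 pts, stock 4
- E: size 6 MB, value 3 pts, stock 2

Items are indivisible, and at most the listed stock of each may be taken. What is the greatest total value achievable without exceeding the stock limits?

125 pts

Best selections within size 22 and stock limits:
- 1×A + 1×B + 2×C + 1×D: size 22, value 125
- 2×A + 1×B + 2×C: size 21, value 124
- 2×A + 2×C + 2×D: size 22, value 118
Best: 125 pts.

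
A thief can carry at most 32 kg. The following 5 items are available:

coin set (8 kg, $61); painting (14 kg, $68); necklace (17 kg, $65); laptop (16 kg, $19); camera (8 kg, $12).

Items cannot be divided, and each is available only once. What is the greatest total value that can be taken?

$141

Check high-value combinations within 32 kg:
- coin set+painting+camera: weight 8+14+8=30, value 61+68+12=141
- painting+necklace: weight 14+17=31, value 68+65=133
- coin set+painting: weight 8+14=22, value 61+68=129
Best: $141.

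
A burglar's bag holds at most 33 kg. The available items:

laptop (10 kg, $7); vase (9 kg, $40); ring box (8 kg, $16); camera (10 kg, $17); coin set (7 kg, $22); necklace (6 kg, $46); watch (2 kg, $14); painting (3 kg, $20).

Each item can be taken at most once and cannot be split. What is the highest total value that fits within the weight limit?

Check high-value combinations within 33 kg:
- vase+ring box+coin set+necklace+painting: weight 9+8+7+6+3=33, value 40+16+22+46+20=144
- vase+coin set+necklace+watch+painting: weight 9+7+6+2+3=27, value 40+22+46+14+20=142
- vase+ring box+coin set+necklace+watch: weight 9+8+7+6+2=32, value 40+16+22+46+14=138
- vase+camera+necklace+watch+painting: weight 9+10+6+2+3=30, value 40+17+46+14+20=137
Best: $144.

$144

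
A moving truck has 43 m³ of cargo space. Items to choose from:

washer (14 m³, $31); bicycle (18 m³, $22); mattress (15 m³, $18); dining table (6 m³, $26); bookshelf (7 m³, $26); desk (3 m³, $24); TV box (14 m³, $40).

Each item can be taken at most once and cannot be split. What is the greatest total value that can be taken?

$123

Check high-value combinations within 43 m³:
- washer+dining table+bookshelf+TV box: volume 14+6+7+14=41, value 31+26+26+40=123
- washer+dining table+desk+TV box: volume 14+6+3+14=37, value 31+26+24+40=121
- washer+bookshelf+desk+TV box: volume 14+7+3+14=38, value 31+26+24+40=121
- dining table+bookshelf+desk+TV box: volume 6+7+3+14=30, value 26+26+24+40=116
- bicycle+dining table+desk+TV box: volume 18+6+3+14=41, value 22+26+24+40=112
Best: $123.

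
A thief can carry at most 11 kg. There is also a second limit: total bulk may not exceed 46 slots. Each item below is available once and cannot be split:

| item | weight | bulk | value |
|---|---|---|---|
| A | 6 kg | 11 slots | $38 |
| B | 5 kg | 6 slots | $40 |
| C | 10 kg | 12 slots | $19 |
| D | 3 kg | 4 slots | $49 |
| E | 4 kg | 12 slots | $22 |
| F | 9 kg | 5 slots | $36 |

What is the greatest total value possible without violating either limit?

Feasible sets respecting both limits:
- B+D: weight 8, bulk 10, value 89
- A+D: weight 9, bulk 15, value 87
- A+B: weight 11, bulk 17, value 78
Best: $89.

$89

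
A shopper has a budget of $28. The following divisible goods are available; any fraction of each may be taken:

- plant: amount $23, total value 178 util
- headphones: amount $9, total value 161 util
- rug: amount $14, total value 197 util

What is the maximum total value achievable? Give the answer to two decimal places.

Take in order of value per unit:
- headphones (161/9 per unit): all 9 → value 161, running total 161.00
- rug (197/14 per unit): all 14 → value 197, running total 358.00
- plant (178/23 per unit): 5 of 23 → value 5×178/23 = 38.6957, running total 396.70
Total 396.70.

396.70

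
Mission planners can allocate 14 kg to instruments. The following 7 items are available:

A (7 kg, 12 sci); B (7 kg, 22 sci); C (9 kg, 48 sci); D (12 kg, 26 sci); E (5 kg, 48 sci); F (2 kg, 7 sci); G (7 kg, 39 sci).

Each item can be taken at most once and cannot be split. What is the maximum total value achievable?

Check high-value combinations within 14 kg:
- C+E: mass 9+5=14, value 48+48=96
- E+F+G: mass 5+2+7=14, value 48+7+39=94
- E+G: mass 5+7=12, value 48+39=87
- B+E+F: mass 7+5+2=14, value 22+48+7=77
- B+E: mass 7+5=12, value 22+48=70
Best: 96 sci.

96 sci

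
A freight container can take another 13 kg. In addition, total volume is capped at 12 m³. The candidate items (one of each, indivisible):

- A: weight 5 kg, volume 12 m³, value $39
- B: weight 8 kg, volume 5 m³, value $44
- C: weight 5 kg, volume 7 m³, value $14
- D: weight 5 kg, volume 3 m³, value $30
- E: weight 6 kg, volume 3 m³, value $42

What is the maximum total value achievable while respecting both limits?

$74

Feasible sets respecting both limits:
- B+D: weight 13, volume 8, value 74
- D+E: weight 11, volume 6, value 72
- B+C: weight 13, volume 12, value 58
- C+E: weight 11, volume 10, value 56
Best: $74.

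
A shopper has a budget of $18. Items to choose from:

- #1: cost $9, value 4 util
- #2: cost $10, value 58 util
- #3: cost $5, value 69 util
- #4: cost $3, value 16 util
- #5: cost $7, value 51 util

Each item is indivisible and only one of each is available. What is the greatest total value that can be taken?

143 util

Check high-value combinations within $18:
- #2+#3+#4: cost 10+5+3=18, value 58+69+16=143
- #3+#4+#5: cost 5+3+7=15, value 69+16+51=136
- #2+#3: cost 10+5=15, value 58+69=127
- #3+#5: cost 5+7=12, value 69+51=120
- #2+#5: cost 10+7=17, value 58+51=109
Best: 143 util.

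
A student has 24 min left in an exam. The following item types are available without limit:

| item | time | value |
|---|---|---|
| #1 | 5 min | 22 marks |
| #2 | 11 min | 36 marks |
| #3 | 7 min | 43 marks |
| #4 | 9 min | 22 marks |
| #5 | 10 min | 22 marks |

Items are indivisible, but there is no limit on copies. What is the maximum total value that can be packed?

130 marks

Best value-per-unit is #3 at 43/7; filling with it alone gives 3×43 = 129.
Optimal mix: 2×#1 + 2×#3 → time 24, value 130.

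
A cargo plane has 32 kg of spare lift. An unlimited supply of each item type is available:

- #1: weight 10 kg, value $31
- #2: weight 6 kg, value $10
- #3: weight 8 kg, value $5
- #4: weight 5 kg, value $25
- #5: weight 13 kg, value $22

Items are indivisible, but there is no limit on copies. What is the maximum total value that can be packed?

$150

Best value-per-unit is #4 at 25/5, and filling with it alone uses weight 6×5=30. No mix of the others beats 6×25 = 150.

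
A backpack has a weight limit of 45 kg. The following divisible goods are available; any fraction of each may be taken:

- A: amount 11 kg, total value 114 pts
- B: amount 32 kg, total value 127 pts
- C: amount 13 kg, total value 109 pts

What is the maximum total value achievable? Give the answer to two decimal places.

Take in order of value per unit:
- A (114/11 per unit): all 11 → value 114, running total 114.00
- C (109/13 per unit): all 13 → value 109, running total 223.00
- B (127/32 per unit): 21 of 32 → value 21×127/32 = 83.3438, running total 306.34
Total 306.34.

306.34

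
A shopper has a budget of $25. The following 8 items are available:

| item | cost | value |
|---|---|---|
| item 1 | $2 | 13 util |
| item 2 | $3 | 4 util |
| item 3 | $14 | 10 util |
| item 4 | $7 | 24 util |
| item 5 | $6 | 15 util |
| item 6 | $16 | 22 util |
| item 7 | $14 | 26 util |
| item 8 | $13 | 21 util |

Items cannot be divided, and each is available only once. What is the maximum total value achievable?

63 util

This is a 0/1 knapsack; check combinations near the capacity.
- item 1+item 4+item 7: cost 2+7+14=23, value 13+24+26=63
- item 1+item 2+item 4+item 8: cost 2+3+7+13=25, value 13+4+24+21=62
- item 1+item 4+item 6: cost 2+7+16=25, value 13+24+22=59
- item 1+item 4+item 8: cost 2+7+13=22, value 13+24+21=58
Best: 63 util.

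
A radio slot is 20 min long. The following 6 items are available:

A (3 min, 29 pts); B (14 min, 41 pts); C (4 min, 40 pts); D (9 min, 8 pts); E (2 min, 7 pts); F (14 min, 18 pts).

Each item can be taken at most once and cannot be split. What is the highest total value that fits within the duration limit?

88 pts

Check high-value combinations within 20 min:
- B+C+E: duration 14+4+2=20, value 41+40+7=88
- A+C+D+E: duration 3+4+9+2=18, value 29+40+8+7=84
- B+C: duration 14+4=18, value 41+40=81
Best: 88 pts.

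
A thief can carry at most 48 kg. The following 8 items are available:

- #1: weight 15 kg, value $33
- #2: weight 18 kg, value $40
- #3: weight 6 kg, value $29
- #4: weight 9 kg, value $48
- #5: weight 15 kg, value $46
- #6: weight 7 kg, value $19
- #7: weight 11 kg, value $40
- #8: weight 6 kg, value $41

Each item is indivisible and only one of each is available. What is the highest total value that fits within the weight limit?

$204

Check high-value combinations within 48 kg:
- #3+#4+#5+#7+#8: weight 6+9+15+11+6=47, value 29+48+46+40+41=204
- #4+#5+#6+#7+#8: weight 9+15+7+11+6=48, value 48+46+19+40+41=194
- #1+#3+#4+#7+#8: weight 15+6+9+11+6=47, value 33+29+48+40+41=191
Best: $204.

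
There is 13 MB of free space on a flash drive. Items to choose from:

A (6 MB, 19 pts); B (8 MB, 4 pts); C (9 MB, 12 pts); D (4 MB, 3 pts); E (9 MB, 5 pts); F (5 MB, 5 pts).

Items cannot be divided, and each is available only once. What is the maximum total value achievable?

24 pts

This is a 0/1 knapsack; check combinations near the capacity.
- A+F: size 6+5=11, value 19+5=24
- A+D: size 6+4=10, value 19+3=22
- A: size 6, value 19
- C+D: size 9+4=13, value 12+3=15
- C: size 9, value 12
Best: 24 pts.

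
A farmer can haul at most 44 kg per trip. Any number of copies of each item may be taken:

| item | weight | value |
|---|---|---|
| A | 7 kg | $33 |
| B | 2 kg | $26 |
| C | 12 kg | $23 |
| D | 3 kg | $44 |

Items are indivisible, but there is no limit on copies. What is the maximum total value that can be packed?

$642

Best value-per-unit is D at 44/3; filling with it alone gives 14×44 = 616.
Optimal mix: 1×B + 14×D → weight 44, value 642.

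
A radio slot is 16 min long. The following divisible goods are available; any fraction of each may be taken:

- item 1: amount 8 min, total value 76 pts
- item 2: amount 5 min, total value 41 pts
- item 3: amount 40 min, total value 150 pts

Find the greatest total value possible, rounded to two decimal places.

128.25

Take in order of value per unit:
- item 1 (76/8 per unit): all 8 → value 76, running total 76.00
- item 2 (41/5 per unit): all 5 → value 41, running total 117.00
- item 3 (150/40 per unit): 3 of 40 → value 3×150/40 = 11.2500, running total 128.25
Total 128.25.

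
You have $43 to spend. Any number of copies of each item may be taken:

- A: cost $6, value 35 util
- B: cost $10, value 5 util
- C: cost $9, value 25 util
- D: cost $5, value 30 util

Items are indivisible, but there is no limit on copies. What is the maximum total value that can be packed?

255 util

Best value-per-unit is D at 30/5; filling with it alone gives 8×30 = 240.
Optimal mix: 3×A + 5×D → cost 43, value 255.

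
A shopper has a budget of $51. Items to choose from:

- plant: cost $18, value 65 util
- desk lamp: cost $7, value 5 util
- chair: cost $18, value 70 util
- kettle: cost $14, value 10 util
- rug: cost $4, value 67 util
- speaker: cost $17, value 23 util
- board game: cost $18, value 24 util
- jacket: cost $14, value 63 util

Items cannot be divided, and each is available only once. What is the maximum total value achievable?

210 util

Check high-value combinations within $51:
- chair+kettle+rug+jacket: cost 18+14+4+14=50, value 70+10+67+63=210
- plant+desk lamp+chair+rug: cost 18+7+18+4=47, value 65+5+70+67=207
- desk lamp+chair+rug+jacket: cost 7+18+4+14=43, value 5+70+67+63=205
- plant+kettle+rug+jacket: cost 18+14+4+14=50, value 65+10+67+63=205
Best: 210 util.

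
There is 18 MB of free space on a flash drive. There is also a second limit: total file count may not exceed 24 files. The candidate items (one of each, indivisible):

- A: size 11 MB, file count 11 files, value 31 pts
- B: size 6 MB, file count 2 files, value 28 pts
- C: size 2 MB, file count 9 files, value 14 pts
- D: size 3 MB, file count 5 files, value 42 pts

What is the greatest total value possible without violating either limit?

84 pts

Feasible sets respecting both limits:
- B+C+D: size 11, file count 16, value 84
- A+D: size 14, file count 16, value 73
- B+D: size 9, file count 7, value 70
- A+B: size 17, file count 13, value 59
Best: 84 pts.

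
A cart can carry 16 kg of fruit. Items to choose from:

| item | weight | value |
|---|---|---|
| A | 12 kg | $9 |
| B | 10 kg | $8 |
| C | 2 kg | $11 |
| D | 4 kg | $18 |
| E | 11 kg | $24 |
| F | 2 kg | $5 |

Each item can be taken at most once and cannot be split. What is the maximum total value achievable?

$42

This is a 0/1 knapsack; check combinations near the capacity.
- D+E: weight 4+11=15, value 18+24=42
- C+E+F: weight 2+11+2=15, value 11+24+5=40
- B+C+D: weight 10+2+4=16, value 8+11+18=37
Best: $42.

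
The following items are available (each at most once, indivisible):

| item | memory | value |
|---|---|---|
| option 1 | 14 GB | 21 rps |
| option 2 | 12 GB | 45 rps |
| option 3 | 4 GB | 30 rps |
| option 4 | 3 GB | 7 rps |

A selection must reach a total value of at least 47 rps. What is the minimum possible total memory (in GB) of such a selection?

Subsets with value ≥ 47, sorted by total memory:
- option 2+option 4: memory 15, value 52
- option 2+option 3: memory 16, value 75
Minimum memory: 15 GB.

15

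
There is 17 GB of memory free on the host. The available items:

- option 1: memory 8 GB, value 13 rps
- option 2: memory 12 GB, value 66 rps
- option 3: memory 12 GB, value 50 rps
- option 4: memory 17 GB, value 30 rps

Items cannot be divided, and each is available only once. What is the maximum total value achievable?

66 rps

Check high-value combinations within 17 GB:
- option 2: memory 12, value 66
- option 3: memory 12, value 50
- option 4: memory 17, value 30
- option 1: memory 8, value 13
Best: 66 rps.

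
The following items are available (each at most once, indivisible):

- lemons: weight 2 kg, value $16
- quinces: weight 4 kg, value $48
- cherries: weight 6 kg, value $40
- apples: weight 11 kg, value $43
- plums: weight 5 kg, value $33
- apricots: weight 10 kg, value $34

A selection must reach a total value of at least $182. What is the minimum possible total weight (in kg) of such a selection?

Subsets with value ≥ 182, sorted by total weight:
- quinces+cherries+apples+plums+apricots: weight 36, value 198
- lemons+quinces+cherries+apples+plums+apricots: weight 38, value 214
Minimum weight: 36 kg.

36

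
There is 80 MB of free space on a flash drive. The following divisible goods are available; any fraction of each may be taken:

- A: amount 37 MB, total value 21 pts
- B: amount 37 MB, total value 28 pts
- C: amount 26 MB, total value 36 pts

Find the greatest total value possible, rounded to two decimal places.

73.65

Take in order of value per unit:
- C (36/26 per unit): all 26 → value 36, running total 36.00
- B (28/37 per unit): all 37 → value 28, running total 64.00
- A (21/37 per unit): 17 of 37 → value 17×21/37 = 9.6486, running total 73.65
Total 73.65.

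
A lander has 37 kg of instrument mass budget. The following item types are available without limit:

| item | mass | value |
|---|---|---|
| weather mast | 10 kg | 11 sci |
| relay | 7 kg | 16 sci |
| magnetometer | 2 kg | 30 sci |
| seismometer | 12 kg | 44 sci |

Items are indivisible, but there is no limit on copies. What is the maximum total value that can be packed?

Best value-per-unit is magnetometer at 30/2, and filling with it alone uses mass 18×2=36. No mix of the others beats 18×30 = 540.

540 sci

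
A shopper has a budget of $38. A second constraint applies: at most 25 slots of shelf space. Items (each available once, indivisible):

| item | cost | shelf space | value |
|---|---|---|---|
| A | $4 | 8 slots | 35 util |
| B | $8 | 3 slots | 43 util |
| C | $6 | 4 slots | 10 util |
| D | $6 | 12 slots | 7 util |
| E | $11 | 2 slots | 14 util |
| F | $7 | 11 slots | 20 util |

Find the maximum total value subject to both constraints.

Feasible sets respecting both limits:
- A+B+E+F: cost 30, shelf space 24, value 112
- A+B+C+E: cost 29, shelf space 17, value 102
- A+B+D+E: cost 29, shelf space 25, value 99
- A+B+F: cost 19, shelf space 22, value 98
Best: 112 util.

112 util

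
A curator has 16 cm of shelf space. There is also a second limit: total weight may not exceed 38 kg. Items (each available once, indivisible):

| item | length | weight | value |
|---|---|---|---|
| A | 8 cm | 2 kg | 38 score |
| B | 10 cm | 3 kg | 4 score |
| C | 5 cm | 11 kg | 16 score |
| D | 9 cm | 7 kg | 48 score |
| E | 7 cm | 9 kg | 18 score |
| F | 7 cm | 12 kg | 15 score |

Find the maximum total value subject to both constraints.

66 score

Feasible sets respecting both limits:
- D+E: length 16, weight 16, value 66
- C+D: length 14, weight 18, value 64
- D+F: length 16, weight 19, value 63
Best: 66 score.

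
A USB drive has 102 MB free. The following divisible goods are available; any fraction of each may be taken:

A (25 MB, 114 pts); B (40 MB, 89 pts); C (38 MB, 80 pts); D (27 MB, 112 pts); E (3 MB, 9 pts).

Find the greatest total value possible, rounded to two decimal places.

Take in order of value per unit:
- A (114/25 per unit): all 25 → value 114, running total 114.00
- D (112/27 per unit): all 27 → value 112, running total 226.00
- E (9/3 per unit): all 3 → value 9, running total 235.00
- B (89/40 per unit): all 40 → value 89, running total 324.00
- C (80/38 per unit): 7 of 38 → value 7×80/38 = 14.7368, running total 338.74
Total 338.74.

338.74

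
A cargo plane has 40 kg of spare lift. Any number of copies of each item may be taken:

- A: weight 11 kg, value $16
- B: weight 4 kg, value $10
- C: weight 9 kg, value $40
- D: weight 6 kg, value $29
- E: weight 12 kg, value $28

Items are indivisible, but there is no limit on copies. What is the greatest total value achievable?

$185

Best value-per-unit is D at 29/6; filling with it alone gives 6×29 = 174.
Optimal mix: 1×C + 5×D → weight 39, value 185.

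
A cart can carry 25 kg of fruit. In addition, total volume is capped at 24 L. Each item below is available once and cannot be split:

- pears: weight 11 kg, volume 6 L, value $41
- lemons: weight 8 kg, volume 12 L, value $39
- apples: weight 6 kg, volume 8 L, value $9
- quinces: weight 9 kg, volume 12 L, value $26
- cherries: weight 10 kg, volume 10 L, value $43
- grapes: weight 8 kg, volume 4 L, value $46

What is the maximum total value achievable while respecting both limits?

$98

Feasible sets respecting both limits:
- apples+cherries+grapes: weight 24, volume 22, value 98
- pears+apples+grapes: weight 25, volume 18, value 96
- lemons+apples+grapes: weight 22, volume 24, value 94
Best: $98.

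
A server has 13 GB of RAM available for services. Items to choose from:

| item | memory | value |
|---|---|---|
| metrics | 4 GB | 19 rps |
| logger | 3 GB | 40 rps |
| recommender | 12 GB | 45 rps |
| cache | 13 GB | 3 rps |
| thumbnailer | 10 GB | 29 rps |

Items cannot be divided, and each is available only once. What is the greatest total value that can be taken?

This is a 0/1 knapsack; check combinations near the capacity.
- logger+thumbnailer: memory 3+10=13, value 40+29=69
- metrics+logger: memory 4+3=7, value 19+40=59
- recommender: memory 12, value 45
- logger: memory 3, value 40
- thumbnailer: memory 10, value 29
Best: 69 rps.

69 rps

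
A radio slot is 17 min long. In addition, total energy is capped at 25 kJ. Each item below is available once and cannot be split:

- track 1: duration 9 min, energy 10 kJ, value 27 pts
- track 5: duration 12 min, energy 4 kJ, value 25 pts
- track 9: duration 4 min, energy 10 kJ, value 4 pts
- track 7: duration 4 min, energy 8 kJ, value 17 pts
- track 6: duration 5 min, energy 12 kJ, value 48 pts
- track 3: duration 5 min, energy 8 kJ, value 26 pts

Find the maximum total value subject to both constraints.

75 pts

Feasible sets respecting both limits:
- track 1+track 6: duration 14, energy 22, value 75
- track 6+track 3: duration 10, energy 20, value 74
- track 5+track 6: duration 17, energy 16, value 73
- track 7+track 6: duration 9, energy 20, value 65
Best: 75 pts.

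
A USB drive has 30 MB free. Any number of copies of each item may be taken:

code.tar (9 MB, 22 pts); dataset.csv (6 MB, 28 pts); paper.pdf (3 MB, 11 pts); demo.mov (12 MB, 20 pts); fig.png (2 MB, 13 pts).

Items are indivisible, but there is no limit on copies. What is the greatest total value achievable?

195 pts

Best value-per-unit is fig.png at 13/2, and filling with it alone uses size 15×2=30. No mix of the others beats 15×13 = 195.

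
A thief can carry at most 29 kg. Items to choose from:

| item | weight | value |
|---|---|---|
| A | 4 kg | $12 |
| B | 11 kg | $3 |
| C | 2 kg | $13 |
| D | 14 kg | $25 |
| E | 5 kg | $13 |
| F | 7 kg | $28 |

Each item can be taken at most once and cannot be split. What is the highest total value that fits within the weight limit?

Check high-value combinations within 29 kg:
- C+D+E+F: weight 2+14+5+7=28, value 13+25+13+28=79
- A+C+D+F: weight 4+2+14+7=27, value 12+13+25+28=78
- A+B+C+E+F: weight 4+11+2+5+7=29, value 12+3+13+13+28=69
- A+C+E+F: weight 4+2+5+7=18, value 12+13+13+28=66
Best: $79.

$79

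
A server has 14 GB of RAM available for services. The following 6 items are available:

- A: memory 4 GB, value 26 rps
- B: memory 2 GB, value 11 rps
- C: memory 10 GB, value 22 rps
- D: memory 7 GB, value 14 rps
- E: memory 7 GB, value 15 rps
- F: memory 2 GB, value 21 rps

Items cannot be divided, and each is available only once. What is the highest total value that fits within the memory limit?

62 rps

This is a 0/1 knapsack; check combinations near the capacity.
- A+E+F: memory 4+7+2=13, value 26+15+21=62
- A+D+F: memory 4+7+2=13, value 26+14+21=61
- A+B+F: memory 4+2+2=8, value 26+11+21=58
- B+C+F: memory 2+10+2=14, value 11+22+21=54
- A+B+E: memory 4+2+7=13, value 26+11+15=52
Best: 62 rps.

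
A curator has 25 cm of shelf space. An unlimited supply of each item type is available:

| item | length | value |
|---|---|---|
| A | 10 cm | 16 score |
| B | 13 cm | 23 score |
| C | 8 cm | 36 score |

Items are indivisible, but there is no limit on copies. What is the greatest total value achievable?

Best value-per-unit is C at 36/8, and filling with it alone uses length 3×8=24. No mix of the others beats 3×36 = 108.

108 score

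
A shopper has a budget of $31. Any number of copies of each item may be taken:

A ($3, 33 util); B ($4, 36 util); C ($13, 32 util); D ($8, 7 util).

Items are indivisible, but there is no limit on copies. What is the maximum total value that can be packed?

333 util

Best value-per-unit is A at 33/3; filling with it alone gives 10×33 = 330.
Optimal mix: 9×A + 1×B → cost 31, value 333.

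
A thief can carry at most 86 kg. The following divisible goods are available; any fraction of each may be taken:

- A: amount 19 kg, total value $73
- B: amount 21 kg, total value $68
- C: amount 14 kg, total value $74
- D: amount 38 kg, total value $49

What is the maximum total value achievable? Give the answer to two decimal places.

Take in order of value per unit:
- C (74/14 per unit): all 14 → value 74, running total 74.00
- A (73/19 per unit): all 19 → value 73, running total 147.00
- B (68/21 per unit): all 21 → value 68, running total 215.00
- D (49/38 per unit): 32 of 38 → value 32×49/38 = 41.2632, running total 256.26
Total 256.26.

256.26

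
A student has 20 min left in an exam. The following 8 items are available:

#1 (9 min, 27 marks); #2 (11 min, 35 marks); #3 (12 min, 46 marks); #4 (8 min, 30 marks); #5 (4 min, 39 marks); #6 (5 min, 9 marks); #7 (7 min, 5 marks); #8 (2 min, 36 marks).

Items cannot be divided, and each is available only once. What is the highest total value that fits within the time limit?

121 marks

Check high-value combinations within 20 min:
- #3+#5+#8: time 12+4+2=18, value 46+39+36=121
- #4+#5+#6+#8: time 8+4+5+2=19, value 30+39+9+36=114
- #1+#5+#6+#8: time 9+4+5+2=20, value 27+39+9+36=111
Best: 121 marks.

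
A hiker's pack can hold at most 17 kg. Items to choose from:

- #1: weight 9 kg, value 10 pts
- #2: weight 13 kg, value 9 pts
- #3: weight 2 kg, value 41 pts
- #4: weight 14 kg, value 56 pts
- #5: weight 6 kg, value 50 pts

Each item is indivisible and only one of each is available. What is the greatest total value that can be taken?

101 pts

Check high-value combinations within 17 kg:
- #1+#3+#5: weight 9+2+6=17, value 10+41+50=101
- #3+#4: weight 2+14=16, value 41+56=97
- #3+#5: weight 2+6=8, value 41+50=91
Best: 101 pts.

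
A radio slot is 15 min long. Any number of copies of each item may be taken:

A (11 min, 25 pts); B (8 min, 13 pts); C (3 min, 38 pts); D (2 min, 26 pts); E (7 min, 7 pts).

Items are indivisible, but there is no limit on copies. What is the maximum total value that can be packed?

Best value-per-unit is D at 26/2; filling with it alone gives 7×26 = 182.
Optimal mix: 1×C + 6×D → duration 15, value 194.

194 pts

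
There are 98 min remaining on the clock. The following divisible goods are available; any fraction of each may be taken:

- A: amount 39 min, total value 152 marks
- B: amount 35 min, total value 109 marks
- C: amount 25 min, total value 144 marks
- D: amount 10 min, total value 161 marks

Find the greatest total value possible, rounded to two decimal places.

531.74

Take in order of value per unit:
- D (161/10 per unit): all 10 → value 161, running total 161.00
- C (144/25 per unit): all 25 → value 144, running total 305.00
- A (152/39 per unit): all 39 → value 152, running total 457.00
- B (109/35 per unit): 24 of 35 → value 24×109/35 = 74.7429, running total 531.74
Total 531.74.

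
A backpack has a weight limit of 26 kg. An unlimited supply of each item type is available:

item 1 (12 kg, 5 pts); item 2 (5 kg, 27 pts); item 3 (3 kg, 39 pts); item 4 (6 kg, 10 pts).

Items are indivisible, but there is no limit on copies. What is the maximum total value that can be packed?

Best value-per-unit is item 3 at 39/3, and filling with it alone uses weight 8×3=24. No mix of the others beats 8×39 = 312.

312 pts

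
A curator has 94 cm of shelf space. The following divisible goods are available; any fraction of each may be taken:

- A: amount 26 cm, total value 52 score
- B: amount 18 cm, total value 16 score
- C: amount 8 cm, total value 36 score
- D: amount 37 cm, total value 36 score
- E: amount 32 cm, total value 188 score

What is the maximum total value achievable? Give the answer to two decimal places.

Take in order of value per unit:
- E (188/32 per unit): all 32 → value 188, running total 188.00
- C (36/8 per unit): all 8 → value 36, running total 224.00
- A (52/26 per unit): all 26 → value 52, running total 276.00
- D (36/37 per unit): 28 of 37 → value 28×36/37 = 27.2432, running total 303.24
Total 303.24.

303.24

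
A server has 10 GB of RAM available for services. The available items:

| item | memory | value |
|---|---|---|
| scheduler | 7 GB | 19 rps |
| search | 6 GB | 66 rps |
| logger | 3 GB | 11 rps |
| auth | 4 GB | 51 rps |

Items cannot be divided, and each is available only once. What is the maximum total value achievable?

Check high-value combinations within 10 GB:
- search+auth: memory 6+4=10, value 66+51=117
- search+logger: memory 6+3=9, value 66+11=77
- search: memory 6, value 66
- logger+auth: memory 3+4=7, value 11+51=62
- auth: memory 4, value 51
Best: 117 rps.

117 rps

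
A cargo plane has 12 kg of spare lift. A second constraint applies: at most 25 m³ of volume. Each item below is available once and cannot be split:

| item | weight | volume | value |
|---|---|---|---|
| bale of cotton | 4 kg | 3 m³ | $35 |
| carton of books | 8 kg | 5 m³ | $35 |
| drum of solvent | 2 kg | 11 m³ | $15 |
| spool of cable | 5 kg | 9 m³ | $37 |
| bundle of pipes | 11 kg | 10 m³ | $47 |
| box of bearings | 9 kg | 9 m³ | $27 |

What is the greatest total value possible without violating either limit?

Feasible sets respecting both limits:
- bale of cotton+drum of solvent+spool of cable: weight 11, volume 23, value 87
- bale of cotton+spool of cable: weight 9, volume 12, value 72
- bale of cotton+carton of books: weight 12, volume 8, value 70
- drum of solvent+spool of cable: weight 7, volume 20, value 52
Best: $87.

$87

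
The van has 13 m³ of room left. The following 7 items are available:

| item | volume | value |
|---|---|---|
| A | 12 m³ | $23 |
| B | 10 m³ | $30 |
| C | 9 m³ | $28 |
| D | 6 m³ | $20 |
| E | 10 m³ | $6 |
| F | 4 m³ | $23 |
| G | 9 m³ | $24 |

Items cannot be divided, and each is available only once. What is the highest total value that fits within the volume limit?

Check high-value combinations within 13 m³:
- C+F: volume 9+4=13, value 28+23=51
- F+G: volume 4+9=13, value 23+24=47
- D+F: volume 6+4=10, value 20+23=43
- B: volume 10, value 30
Best: $51.

$51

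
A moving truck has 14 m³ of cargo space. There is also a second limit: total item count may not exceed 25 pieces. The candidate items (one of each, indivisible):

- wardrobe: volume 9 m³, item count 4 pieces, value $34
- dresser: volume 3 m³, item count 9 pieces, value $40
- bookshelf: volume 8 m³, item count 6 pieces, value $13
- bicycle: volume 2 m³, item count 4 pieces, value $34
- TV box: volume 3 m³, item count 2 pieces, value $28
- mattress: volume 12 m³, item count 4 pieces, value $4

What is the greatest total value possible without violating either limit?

Feasible sets respecting both limits:
- wardrobe+dresser+bicycle: volume 14, item count 17, value 108
- dresser+bicycle+TV box: volume 8, item count 15, value 102
- wardrobe+bicycle+TV box: volume 14, item count 10, value 96
- dresser+bookshelf+bicycle: volume 13, item count 19, value 87
Best: $108.

$108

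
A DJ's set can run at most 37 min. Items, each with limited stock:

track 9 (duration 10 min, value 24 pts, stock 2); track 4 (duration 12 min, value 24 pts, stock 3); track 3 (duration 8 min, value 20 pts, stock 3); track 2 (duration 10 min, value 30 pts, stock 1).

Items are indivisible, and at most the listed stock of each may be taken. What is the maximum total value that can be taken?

94 pts

Top feasible selections:
- 1×track 9 + 2×track 3 + 1×track 2: duration 36, value 94
- 3×track 3 + 1×track 2: duration 34, value 90
- 2×track 9 + 2×track 3: duration 36, value 88
Best: 94 pts.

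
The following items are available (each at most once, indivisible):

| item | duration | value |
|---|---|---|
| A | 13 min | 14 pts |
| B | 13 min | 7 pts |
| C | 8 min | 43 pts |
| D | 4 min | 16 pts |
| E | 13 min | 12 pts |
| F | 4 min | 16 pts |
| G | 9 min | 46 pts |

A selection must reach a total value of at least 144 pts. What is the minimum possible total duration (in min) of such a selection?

51

Subsets with value ≥ 144, sorted by total duration:
- A+C+D+E+F+G: duration 51, value 147
- A+B+C+D+E+F+G: duration 64, value 154
Minimum duration: 51 min.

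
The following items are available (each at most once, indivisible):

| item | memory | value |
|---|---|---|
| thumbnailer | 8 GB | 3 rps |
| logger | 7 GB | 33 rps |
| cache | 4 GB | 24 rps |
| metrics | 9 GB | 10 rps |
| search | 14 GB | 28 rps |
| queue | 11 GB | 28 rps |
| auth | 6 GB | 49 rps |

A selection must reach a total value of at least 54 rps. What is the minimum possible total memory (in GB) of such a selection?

Subsets with value ≥ 54, sorted by total memory:
- cache+auth: memory 10, value 73
- logger+cache: memory 11, value 57
- logger+auth: memory 13, value 82
- metrics+auth: memory 15, value 59
Minimum memory: 10 GB.

10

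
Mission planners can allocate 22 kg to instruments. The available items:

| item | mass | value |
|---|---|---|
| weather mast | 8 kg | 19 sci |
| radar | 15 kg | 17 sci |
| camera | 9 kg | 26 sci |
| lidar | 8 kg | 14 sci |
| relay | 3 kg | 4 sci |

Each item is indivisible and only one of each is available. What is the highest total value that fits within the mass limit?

49 sci

Check high-value combinations within 22 kg:
- weather mast+camera+relay: mass 8+9+3=20, value 19+26+4=49
- weather mast+camera: mass 8+9=17, value 19+26=45
- camera+lidar+relay: mass 9+8+3=20, value 26+14+4=44
- camera+lidar: mass 9+8=17, value 26+14=40
Best: 49 sci.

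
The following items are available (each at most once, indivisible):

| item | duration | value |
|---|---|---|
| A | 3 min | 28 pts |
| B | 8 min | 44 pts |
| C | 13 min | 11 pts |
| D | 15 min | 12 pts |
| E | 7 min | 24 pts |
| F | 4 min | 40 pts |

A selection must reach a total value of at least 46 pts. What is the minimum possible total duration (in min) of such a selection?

7

Subsets with value ≥ 46, sorted by total duration:
- A+F: duration 7, value 68
- A+E: duration 10, value 52
Minimum duration: 7 min.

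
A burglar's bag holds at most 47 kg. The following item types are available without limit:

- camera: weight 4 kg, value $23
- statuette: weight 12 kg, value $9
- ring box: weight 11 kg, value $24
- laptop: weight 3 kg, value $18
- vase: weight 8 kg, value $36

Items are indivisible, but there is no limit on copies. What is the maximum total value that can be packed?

Best value-per-unit is laptop at 18/3; filling with it alone gives 15×18 = 270.
Optimal mix: 2×camera + 13×laptop → weight 47, value 280.

$280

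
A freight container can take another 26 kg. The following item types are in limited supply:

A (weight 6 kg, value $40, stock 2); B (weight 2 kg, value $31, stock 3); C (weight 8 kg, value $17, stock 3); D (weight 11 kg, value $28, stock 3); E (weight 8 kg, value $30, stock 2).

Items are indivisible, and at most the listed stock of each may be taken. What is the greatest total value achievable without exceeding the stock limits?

$203

Best selections within weight 26 and stock limits:
- 2×A + 3×B + 1×E: weight 26, value 203
- 2×A + 3×B + 1×C: weight 26, value 190
Best: $203.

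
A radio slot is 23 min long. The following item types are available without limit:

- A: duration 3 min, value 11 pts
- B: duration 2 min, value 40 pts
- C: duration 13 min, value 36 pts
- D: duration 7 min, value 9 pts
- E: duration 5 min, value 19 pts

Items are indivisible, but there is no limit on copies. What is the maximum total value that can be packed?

Best value-per-unit is B at 40/2, and filling with it alone uses duration 11×2=22. No mix of the others beats 11×40 = 440.

440 pts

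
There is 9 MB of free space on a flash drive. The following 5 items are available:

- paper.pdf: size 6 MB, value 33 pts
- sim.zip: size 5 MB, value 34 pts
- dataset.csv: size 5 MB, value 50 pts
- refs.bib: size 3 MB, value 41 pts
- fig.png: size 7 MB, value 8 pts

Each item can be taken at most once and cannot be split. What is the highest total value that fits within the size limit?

Check high-value combinations within 9 MB:
- dataset.csv+refs.bib: size 5+3=8, value 50+41=91
- sim.zip+refs.bib: size 5+3=8, value 34+41=75
- paper.pdf+refs.bib: size 6+3=9, value 33+41=74
- dataset.csv: size 5, value 50
- refs.bib: size 3, value 41
Best: 91 pts.

91 pts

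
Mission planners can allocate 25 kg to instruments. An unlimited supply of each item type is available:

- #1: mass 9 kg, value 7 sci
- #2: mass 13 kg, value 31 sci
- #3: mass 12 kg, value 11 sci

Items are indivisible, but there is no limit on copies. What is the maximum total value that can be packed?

42 sci

Best value-per-unit is #2 at 31/13; filling with it alone gives 1×31 = 31.
Optimal mix: 1×#2 + 1×#3 → mass 25, value 42.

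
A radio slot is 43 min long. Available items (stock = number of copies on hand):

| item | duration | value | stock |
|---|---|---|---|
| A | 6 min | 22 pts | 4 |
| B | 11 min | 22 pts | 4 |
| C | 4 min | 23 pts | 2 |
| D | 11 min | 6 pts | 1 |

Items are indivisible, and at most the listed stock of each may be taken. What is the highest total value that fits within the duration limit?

Top feasible selections:
- 4×A + 1×B + 2×C: duration 43, value 156
- 4×A + 2×C + 1×D: duration 43, value 140
- 4×A + 2×C: duration 32, value 134
Best: 156 pts.

156 pts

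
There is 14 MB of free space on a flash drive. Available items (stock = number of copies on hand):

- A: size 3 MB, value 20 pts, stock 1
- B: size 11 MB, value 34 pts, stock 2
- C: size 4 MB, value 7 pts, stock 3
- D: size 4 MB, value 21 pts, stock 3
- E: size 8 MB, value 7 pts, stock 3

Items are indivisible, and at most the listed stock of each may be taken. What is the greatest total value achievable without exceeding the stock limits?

63 pts

Top feasible selections:
- 3×D: size 12, value 63
- 1×A + 2×D: size 11, value 62
- 1×A + 1×B: size 14, value 54
Best: 63 pts.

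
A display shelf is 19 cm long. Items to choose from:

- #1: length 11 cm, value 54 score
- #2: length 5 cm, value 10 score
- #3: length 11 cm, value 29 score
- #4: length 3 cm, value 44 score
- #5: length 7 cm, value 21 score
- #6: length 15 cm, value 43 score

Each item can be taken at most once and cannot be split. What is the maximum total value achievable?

108 score

Check high-value combinations within 19 cm:
- #1+#2+#4: length 11+5+3=19, value 54+10+44=108
- #1+#4: length 11+3=14, value 54+44=98
- #4+#6: length 3+15=18, value 44+43=87
- #2+#3+#4: length 5+11+3=19, value 10+29+44=83
- #2+#4+#5: length 5+3+7=15, value 10+44+21=75
Best: 108 score.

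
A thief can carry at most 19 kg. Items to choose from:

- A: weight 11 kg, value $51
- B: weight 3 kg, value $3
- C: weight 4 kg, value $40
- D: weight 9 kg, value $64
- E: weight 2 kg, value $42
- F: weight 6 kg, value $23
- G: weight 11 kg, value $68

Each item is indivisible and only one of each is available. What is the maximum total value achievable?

Check high-value combinations within 19 kg:
- C+E+G: weight 4+2+11=17, value 40+42+68=150
- B+C+D+E: weight 3+4+9+2=18, value 3+40+64+42=149
- C+D+E: weight 4+9+2=15, value 40+64+42=146
- A+C+E: weight 11+4+2=17, value 51+40+42=133
Best: $150.

$150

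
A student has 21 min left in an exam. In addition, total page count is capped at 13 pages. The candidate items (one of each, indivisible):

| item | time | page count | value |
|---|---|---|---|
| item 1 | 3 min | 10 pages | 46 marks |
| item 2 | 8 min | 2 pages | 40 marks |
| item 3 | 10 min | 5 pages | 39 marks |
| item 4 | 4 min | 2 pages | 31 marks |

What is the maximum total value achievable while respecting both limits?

86 marks

Feasible sets respecting both limits:
- item 1+item 2: time 11, page count 12, value 86
- item 2+item 3: time 18, page count 7, value 79
- item 1+item 4: time 7, page count 12, value 77
- item 2+item 4: time 12, page count 4, value 71
Best: 86 marks.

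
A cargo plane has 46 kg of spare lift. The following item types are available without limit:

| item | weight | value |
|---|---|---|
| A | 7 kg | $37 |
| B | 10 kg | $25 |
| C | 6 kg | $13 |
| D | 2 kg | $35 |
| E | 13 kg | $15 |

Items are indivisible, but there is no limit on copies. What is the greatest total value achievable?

Best value-per-unit is D at 35/2, and filling with it alone uses weight 23×2=46. No mix of the others beats 23×35 = 805.

$805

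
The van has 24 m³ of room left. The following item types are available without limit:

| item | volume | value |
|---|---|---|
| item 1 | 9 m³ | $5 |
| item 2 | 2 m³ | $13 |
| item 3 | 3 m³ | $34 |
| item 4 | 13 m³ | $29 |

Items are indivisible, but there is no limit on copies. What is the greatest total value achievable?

Best value-per-unit is item 3 at 34/3, and filling with it alone uses volume 8×3=24. No mix of the others beats 8×34 = 272.

$272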